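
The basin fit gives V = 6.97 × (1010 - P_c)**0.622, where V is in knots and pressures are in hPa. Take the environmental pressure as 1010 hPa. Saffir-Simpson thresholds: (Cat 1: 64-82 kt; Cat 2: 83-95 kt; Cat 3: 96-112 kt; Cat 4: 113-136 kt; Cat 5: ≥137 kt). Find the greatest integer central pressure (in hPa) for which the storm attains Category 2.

Category 2 begins at V = 83 kt.
Required ΔP = (83/6.97)^(1/0.622) = 11.908^1.608 ≈ 53.66 hPa.
P_c ≤ 1010 − 53.66 = 956.34, so the highest integer P_c is 956 hPa.

956 hPa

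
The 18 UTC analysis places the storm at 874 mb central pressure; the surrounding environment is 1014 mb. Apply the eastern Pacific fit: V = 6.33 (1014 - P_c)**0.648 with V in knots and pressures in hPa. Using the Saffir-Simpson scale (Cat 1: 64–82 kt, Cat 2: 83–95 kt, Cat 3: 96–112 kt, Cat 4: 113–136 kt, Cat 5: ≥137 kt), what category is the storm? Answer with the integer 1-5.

5

ΔP = 1014 − 874 = 140 mb.
V ≈ 6.33 × 140^0.648 = 6.33 × 24.59 ≈ 156 kt.
156 kt falls in the Category 5 band.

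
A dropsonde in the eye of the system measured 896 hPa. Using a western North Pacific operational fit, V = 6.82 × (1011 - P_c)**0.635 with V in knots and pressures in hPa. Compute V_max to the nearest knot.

139 kt

ΔP = 1011 − 896 = 115 hPa.
115^0.635 ≈ 20.349.
V ≈ 6.82 × 20.349 ≈ 138.8 kt.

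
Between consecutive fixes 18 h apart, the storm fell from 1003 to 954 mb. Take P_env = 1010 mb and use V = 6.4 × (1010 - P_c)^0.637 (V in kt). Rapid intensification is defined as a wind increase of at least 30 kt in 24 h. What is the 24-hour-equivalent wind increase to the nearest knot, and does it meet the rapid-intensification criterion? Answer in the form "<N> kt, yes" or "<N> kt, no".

V₁: ΔP = 7, V ≈ 6.4 × 7^0.637 ≈ 22.11 kt.
V₂: ΔP = 56, V ≈ 6.4 × 56^0.637 ≈ 83.13 kt.
ΔV over 18 h = 61.02 kt → 24 h equivalent = 61.02 × 24/18 ≈ 81.36 kt.
81 kt ≥ 30 kt ⇒ rapid intensification.

81 kt, yes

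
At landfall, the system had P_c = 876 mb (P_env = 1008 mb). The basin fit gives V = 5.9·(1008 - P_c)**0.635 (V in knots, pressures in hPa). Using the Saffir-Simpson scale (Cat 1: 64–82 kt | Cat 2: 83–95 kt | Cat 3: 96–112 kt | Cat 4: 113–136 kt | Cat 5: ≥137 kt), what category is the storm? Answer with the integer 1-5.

ΔP = 1008 − 876 = 132 mb.
V ≈ 5.9 × 132^0.635 = 5.9 × 22.21 ≈ 131 kt.
131 kt falls in the Category 4 band.

4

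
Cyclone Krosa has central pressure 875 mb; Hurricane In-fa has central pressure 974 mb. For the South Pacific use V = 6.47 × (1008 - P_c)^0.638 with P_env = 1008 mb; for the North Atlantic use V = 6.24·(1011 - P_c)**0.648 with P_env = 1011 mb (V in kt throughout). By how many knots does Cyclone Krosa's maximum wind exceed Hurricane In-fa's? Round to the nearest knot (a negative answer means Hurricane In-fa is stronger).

82 kt

Cyclone Krosa: ΔP = 133; V ≈ 6.47 × 133^0.638 ≈ 146.53 kt.
Hurricane In-fa: ΔP = 37; V ≈ 6.24 × 37^0.648 ≈ 64.77 kt.
Difference ≈ 146.53 − 64.77 = 81.76 → 82 kt.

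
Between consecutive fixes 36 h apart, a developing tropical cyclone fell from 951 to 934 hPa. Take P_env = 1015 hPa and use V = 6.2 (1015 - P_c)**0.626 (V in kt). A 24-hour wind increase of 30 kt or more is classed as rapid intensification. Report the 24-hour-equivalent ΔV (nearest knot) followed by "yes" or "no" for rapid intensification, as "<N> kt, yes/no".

V₁: ΔP = 64, V ≈ 6.2 × 64^0.626 ≈ 83.76 kt.
V₂: ΔP = 81, V ≈ 6.2 × 81^0.626 ≈ 97.07 kt.
ΔV over 36 h = 13.31 kt → 24 h equivalent = 13.31 × 24/36 ≈ 8.87 kt.
9 kt < 30 kt ⇒ not rapid intensification.

9 kt, no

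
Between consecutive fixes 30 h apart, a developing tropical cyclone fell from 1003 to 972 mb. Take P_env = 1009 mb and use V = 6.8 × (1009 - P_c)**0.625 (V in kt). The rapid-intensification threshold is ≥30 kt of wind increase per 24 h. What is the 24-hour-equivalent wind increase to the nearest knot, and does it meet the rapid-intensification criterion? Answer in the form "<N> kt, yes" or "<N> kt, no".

35 kt, yes

V₁: ΔP = 6, V ≈ 6.8 × 6^0.625 ≈ 20.84 kt.
V₂: ΔP = 37, V ≈ 6.8 × 37^0.625 ≈ 64.96 kt.
ΔV over 30 h = 44.12 kt → 24 h equivalent = 44.12 × 24/30 ≈ 35.30 kt.
35 kt ≥ 30 kt ⇒ rapid intensification.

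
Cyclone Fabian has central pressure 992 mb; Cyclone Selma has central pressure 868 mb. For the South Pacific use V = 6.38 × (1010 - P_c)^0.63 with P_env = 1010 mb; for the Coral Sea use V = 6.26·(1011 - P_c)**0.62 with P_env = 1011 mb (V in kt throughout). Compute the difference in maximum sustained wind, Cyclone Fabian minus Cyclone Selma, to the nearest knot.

-96 kt

Cyclone Fabian: ΔP = 18; V ≈ 6.38 × 18^0.63 ≈ 39.41 kt.
Cyclone Selma: ΔP = 143; V ≈ 6.26 × 143^0.62 ≈ 135.79 kt.
Difference ≈ 39.41 − 135.79 = -96.38 → -96 kt.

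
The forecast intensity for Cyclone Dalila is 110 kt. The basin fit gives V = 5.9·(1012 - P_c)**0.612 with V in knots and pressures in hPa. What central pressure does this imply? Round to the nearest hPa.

ΔP = (V / 5.9)^(1/0.612) = (110/5.9)^1.634.
110/5.9 = 18.644; 18.644^1.634 ≈ 119.14 hPa.
P_c = 1012 − 119.14 = 892.86 ≈ 893 hPa.

893 hPa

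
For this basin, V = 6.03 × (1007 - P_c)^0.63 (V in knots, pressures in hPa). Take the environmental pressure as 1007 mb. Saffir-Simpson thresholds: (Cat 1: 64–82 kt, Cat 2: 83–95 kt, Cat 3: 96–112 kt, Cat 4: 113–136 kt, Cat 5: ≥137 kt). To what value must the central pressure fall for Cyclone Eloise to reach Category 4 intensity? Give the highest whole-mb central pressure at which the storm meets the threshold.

902 mb

Category 4 begins at V = 113 kt.
Required ΔP = (113/6.03)^(1/0.63) = 18.740^1.587 ≈ 104.77 mb.
P_c ≤ 1007 − 104.77 = 902.23, so the highest integer P_c is 902 mb.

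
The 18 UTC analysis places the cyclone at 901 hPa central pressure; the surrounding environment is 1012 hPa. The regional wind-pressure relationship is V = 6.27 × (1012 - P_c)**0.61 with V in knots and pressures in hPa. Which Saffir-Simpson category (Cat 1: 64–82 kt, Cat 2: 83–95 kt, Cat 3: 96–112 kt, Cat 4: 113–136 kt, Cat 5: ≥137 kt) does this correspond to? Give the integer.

3

ΔP = 1012 − 901 = 111 hPa.
V ≈ 6.27 × 111^0.61 = 6.27 × 17.69 ≈ 111 kt.
111 kt falls in the Category 3 band.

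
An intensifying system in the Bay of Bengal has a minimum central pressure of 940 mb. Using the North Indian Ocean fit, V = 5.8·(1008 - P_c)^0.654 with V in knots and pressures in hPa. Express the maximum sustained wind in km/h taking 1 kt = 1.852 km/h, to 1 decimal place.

169.6 km/h

ΔP = 1008 − 940 = 68 mb.
V ≈ 5.8 × 68^0.654 = 5.8 × 15.793 ≈ 91.599 kt.
91.599 × 1.852 ≈ 169.64 km/h → 169.6 km/h.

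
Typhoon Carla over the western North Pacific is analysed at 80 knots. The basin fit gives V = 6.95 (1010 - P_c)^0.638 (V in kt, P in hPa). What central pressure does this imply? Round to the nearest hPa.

ΔP = (V / 6.95)^(1/0.638) = (80/6.95)^1.567.
80/6.95 = 11.511; 11.511^1.567 ≈ 46.04 hPa.
P_c = 1010 − 46.04 = 963.96 ≈ 964 hPa.

964 hPa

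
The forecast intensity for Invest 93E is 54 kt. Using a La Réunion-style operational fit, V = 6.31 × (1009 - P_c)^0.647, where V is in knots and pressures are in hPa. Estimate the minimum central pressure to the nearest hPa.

981 hPa

ΔP = (V / 6.31)^(1/0.647) = (54/6.31)^1.546.
54/6.31 = 8.558; 8.558^1.546 ≈ 27.61 hPa.
P_c = 1009 − 27.61 = 981.39 ≈ 981 hPa.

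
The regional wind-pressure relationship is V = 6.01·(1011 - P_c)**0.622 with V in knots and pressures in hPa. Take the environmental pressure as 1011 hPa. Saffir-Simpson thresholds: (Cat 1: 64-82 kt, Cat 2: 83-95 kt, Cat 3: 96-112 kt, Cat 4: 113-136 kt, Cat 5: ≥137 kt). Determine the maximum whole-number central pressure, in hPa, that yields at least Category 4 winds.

899 hPa

Category 4 begins at V = 113 kt.
Required ΔP = (113/6.01)^(1/0.622) = 18.802^1.608 ≈ 111.83 hPa.
P_c ≤ 1011 − 111.83 = 899.17, so the highest integer P_c is 899 hPa.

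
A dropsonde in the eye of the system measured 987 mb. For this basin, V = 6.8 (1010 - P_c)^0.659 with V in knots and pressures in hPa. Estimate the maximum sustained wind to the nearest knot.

54 kt

ΔP = 1010 − 987 = 23 mb.
23^0.659 ≈ 7.895.
V ≈ 6.8 × 7.895 ≈ 53.7 kt.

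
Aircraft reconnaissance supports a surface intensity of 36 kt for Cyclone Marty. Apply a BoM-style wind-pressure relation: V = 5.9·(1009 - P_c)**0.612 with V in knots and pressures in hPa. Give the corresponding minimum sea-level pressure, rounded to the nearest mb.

990 mb

ΔP = (V / 5.9)^(1/0.612) = (36/5.9)^1.634.
36/5.9 = 6.102; 6.102^1.634 ≈ 19.21 mb.
P_c = 1009 − 19.21 = 989.79 ≈ 990 mb.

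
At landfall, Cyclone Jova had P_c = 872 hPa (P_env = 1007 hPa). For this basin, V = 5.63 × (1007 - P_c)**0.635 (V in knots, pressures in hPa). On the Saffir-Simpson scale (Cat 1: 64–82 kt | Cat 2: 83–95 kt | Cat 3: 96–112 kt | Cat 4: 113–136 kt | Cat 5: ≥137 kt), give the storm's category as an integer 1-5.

4

ΔP = 1007 − 872 = 135 hPa.
V ≈ 5.63 × 135^0.635 = 5.63 × 22.53 ≈ 127 kt.
127 kt falls in the Category 4 band.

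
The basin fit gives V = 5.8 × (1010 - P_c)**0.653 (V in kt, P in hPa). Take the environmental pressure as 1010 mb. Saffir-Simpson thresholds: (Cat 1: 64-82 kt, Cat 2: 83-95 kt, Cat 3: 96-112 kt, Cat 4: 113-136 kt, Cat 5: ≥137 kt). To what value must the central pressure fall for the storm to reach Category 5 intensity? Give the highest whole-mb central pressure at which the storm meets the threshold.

Category 5 begins at V = 137 kt.
Required ΔP = (137/5.8)^(1/0.653) = 23.621^1.531 ≈ 126.78 mb.
P_c ≤ 1010 − 126.78 = 883.22, so the highest integer P_c is 883 mb.

883 mb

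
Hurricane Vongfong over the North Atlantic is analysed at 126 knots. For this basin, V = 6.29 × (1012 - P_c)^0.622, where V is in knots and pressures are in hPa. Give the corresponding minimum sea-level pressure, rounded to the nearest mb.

ΔP = (V / 6.29)^(1/0.622) = (126/6.29)^1.608.
126/6.29 = 20.032; 20.032^1.608 ≈ 123.82 mb.
P_c = 1012 − 123.82 = 888.18 ≈ 888 mb.

888 mb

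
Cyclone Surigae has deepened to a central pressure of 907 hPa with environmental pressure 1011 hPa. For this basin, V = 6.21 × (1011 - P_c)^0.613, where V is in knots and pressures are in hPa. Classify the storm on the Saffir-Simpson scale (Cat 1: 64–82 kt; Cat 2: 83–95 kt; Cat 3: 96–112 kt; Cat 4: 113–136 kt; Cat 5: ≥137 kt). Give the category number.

ΔP = 1011 − 907 = 104 hPa.
V ≈ 6.21 × 104^0.613 = 6.21 × 17.24 ≈ 107 kt.
107 kt falls in the Category 3 band.

3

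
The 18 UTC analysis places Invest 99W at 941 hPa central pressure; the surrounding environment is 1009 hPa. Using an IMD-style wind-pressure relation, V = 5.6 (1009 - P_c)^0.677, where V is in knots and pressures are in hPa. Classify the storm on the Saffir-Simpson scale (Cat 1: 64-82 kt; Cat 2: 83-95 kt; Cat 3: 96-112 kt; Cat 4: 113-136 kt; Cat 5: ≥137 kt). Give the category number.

3

ΔP = 1009 − 941 = 68 hPa.
V ≈ 5.6 × 68^0.677 = 5.6 × 17.40 ≈ 97 kt.
97 kt falls in the Category 3 band.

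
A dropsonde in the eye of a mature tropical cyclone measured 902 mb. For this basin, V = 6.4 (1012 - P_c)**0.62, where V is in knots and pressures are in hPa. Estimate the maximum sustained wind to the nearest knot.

ΔP = 1012 − 902 = 110 mb.
110^0.62 ≈ 18.436.
V ≈ 6.4 × 18.436 ≈ 118.0 kt.

118 kt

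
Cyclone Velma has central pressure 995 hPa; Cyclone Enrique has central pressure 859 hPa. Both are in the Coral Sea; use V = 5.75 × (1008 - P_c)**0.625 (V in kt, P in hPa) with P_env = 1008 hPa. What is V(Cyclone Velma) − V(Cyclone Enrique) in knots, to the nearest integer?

-103 kt

Cyclone Velma: ΔP = 13; V ≈ 5.75 × 13^0.625 ≈ 28.57 kt.
Cyclone Enrique: ΔP = 149; V ≈ 5.75 × 149^0.625 ≈ 131.19 kt.
Difference ≈ 28.57 − 131.19 = -102.62 → -103 kt.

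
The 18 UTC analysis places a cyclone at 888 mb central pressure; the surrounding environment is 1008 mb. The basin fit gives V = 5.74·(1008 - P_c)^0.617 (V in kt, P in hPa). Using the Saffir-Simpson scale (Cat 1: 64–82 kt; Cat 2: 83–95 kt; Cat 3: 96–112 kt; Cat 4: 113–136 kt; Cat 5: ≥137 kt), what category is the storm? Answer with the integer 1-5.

3

ΔP = 1008 − 888 = 120 mb.
V ≈ 5.74 × 120^0.617 = 5.74 × 19.18 ≈ 110 kt.
110 kt falls in the Category 3 band.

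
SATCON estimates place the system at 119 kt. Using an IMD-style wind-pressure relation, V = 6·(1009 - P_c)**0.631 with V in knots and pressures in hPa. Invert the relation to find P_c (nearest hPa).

895 hPa

ΔP = (V / 6)^(1/0.631) = (119/6)^1.585.
119/6 = 19.833; 19.833^1.585 ≈ 113.79 hPa.
P_c = 1009 − 113.79 = 895.21 ≈ 895 hPa.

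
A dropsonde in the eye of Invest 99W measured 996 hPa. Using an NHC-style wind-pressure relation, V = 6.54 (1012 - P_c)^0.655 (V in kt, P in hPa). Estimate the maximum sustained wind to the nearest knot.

40 kt

ΔP = 1012 − 996 = 16 hPa.
16^0.655 ≈ 6.148.
V ≈ 6.54 × 6.148 ≈ 40.2 kt.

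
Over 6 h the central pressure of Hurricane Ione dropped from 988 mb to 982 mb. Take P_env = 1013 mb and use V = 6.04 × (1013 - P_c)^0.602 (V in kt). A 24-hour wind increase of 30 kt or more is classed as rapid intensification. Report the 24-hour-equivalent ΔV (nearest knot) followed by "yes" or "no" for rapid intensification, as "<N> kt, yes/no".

V₁: ΔP = 25, V ≈ 6.04 × 25^0.602 ≈ 41.94 kt.
V₂: ΔP = 31, V ≈ 6.04 × 31^0.602 ≈ 47.73 kt.
ΔV over 6 h = 5.79 kt → 24 h equivalent = 5.79 × 24/6 ≈ 23.16 kt.
23 kt < 30 kt ⇒ not rapid intensification.

23 kt, no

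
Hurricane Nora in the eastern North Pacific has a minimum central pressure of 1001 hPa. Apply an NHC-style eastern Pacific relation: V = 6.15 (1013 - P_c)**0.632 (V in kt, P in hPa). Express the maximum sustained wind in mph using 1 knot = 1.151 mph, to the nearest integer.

ΔP = 1013 − 1001 = 12 hPa.
V ≈ 6.15 × 12^0.632 = 6.15 × 4.809 ≈ 29.575 kt.
29.575 × 1.151 ≈ 34.04 mph → 34 mph.

34 mph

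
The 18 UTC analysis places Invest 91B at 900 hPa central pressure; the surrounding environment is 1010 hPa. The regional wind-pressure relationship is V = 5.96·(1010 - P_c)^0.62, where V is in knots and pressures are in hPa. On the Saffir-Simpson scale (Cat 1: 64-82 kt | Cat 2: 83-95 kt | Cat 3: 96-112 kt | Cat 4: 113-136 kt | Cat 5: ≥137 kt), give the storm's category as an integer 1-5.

ΔP = 1010 − 900 = 110 hPa.
V ≈ 5.96 × 110^0.62 = 5.96 × 18.44 ≈ 110 kt.
110 kt falls in the Category 3 band.

3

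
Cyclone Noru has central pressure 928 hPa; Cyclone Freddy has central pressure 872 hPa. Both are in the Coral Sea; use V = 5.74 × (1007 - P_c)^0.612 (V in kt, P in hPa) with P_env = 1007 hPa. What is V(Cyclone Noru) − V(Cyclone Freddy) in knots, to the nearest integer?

-32 kt

Cyclone Noru: ΔP = 79; V ≈ 5.74 × 79^0.612 ≈ 83.23 kt.
Cyclone Freddy: ΔP = 135; V ≈ 5.74 × 135^0.612 ≈ 115.53 kt.
Difference ≈ 83.23 − 115.53 = -32.30 → -32 kt.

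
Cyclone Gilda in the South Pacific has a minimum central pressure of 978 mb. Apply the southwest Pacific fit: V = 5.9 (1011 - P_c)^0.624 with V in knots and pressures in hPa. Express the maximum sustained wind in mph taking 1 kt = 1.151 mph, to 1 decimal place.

ΔP = 1011 − 978 = 33 mb.
V ≈ 5.9 × 33^0.624 = 5.9 × 8.862 ≈ 52.288 kt.
52.288 × 1.151 ≈ 60.18 mph → 60.2 mph.

60.2 mph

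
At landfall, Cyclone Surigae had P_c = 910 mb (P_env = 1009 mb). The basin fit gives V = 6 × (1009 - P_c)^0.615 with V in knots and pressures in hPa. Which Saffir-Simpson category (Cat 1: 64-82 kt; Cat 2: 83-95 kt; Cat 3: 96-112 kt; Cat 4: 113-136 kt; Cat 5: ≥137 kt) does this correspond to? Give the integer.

ΔP = 1009 − 910 = 99 mb.
V ≈ 6 × 99^0.615 = 6 × 16.88 ≈ 101 kt.
101 kt falls in the Category 3 band.

3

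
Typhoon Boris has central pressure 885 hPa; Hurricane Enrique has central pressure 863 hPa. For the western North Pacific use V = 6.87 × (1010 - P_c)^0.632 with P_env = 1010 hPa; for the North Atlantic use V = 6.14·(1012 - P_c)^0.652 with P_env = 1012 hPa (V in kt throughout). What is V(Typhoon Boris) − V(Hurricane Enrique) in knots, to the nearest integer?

Typhoon Boris: ΔP = 125; V ≈ 6.87 × 125^0.632 ≈ 145.28 kt.
Hurricane Enrique: ΔP = 149; V ≈ 6.14 × 149^0.652 ≈ 160.36 kt.
Difference ≈ 145.28 − 160.36 = -15.08 → -15 kt.

-15 kt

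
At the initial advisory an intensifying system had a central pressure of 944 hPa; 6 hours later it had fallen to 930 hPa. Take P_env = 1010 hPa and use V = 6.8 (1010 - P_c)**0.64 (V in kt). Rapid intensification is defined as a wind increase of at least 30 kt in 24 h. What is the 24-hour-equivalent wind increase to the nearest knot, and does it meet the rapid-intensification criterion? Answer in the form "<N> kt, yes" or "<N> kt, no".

V₁: ΔP = 66, V ≈ 6.8 × 66^0.64 ≈ 99.32 kt.
V₂: ΔP = 80, V ≈ 6.8 × 80^0.64 ≈ 112.33 kt.
ΔV over 6 h = 13.01 kt → 24 h equivalent = 13.01 × 24/6 ≈ 52.04 kt.
52 kt ≥ 30 kt ⇒ rapid intensification.

52 kt, yes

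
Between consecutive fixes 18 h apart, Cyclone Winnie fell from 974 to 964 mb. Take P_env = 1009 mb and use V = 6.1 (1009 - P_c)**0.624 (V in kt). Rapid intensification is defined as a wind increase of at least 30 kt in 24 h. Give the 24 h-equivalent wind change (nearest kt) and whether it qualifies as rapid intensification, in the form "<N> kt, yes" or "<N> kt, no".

13 kt, no

V₁: ΔP = 35, V ≈ 6.1 × 35^0.624 ≈ 56.08 kt.
V₂: ΔP = 45, V ≈ 6.1 × 45^0.624 ≈ 65.60 kt.
ΔV over 18 h = 9.52 kt → 24 h equivalent = 9.52 × 24/18 ≈ 12.69 kt.
13 kt < 30 kt ⇒ not rapid intensification.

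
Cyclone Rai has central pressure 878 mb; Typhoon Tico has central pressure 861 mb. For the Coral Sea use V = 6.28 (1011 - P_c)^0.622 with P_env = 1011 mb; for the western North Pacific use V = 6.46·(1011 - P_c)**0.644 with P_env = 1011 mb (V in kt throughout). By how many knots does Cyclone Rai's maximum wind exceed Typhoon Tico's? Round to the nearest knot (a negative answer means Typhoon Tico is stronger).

-31 kt

Cyclone Rai: ΔP = 133; V ≈ 6.28 × 133^0.622 ≈ 131.52 kt.
Typhoon Tico: ΔP = 150; V ≈ 6.46 × 150^0.644 ≈ 162.79 kt.
Difference ≈ 131.52 − 162.79 = -31.27 → -31 kt.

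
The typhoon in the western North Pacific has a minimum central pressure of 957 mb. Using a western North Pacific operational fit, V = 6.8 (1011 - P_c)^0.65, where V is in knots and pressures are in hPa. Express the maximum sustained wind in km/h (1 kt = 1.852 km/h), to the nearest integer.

168 km/h

ΔP = 1011 − 957 = 54 mb.
V ≈ 6.8 × 54^0.65 = 6.8 × 13.368 ≈ 90.900 kt.
90.900 × 1.852 ≈ 168.35 km/h → 168 km/h.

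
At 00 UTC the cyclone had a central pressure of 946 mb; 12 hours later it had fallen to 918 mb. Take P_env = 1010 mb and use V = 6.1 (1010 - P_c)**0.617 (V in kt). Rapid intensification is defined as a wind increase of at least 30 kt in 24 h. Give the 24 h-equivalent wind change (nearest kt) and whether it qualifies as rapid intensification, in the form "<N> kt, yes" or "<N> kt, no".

40 kt, yes

V₁: ΔP = 64, V ≈ 6.1 × 64^0.617 ≈ 79.39 kt.
V₂: ΔP = 92, V ≈ 6.1 × 92^0.617 ≈ 99.31 kt.
ΔV over 12 h = 19.92 kt → 24 h equivalent = 19.92 × 24/12 ≈ 39.84 kt.
40 kt ≥ 30 kt ⇒ rapid intensification.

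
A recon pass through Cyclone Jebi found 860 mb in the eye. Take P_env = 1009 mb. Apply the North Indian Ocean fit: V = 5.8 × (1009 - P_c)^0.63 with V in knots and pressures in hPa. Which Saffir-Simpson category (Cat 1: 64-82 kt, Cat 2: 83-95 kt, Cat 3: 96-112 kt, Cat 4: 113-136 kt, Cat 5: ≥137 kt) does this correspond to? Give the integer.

ΔP = 1009 − 860 = 149 mb.
V ≈ 5.8 × 149^0.63 = 5.8 × 23.39 ≈ 136 kt.
136 kt falls in the Category 4 band.

4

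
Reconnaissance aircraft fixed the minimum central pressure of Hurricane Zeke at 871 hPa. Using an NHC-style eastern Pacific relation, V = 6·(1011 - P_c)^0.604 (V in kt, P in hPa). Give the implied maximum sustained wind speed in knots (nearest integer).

ΔP = 1011 − 871 = 140 hPa.
140^0.604 ≈ 19.782.
V ≈ 6 × 19.782 ≈ 118.7 kt.

119 kt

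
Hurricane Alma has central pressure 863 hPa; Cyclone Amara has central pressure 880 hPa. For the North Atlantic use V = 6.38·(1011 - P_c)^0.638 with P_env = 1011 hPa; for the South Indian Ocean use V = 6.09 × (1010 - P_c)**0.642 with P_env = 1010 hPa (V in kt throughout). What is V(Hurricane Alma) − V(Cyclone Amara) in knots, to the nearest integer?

Hurricane Alma: ΔP = 148; V ≈ 6.38 × 148^0.638 ≈ 154.68 kt.
Cyclone Amara: ΔP = 130; V ≈ 6.09 × 130^0.642 ≈ 138.60 kt.
Difference ≈ 154.68 − 138.60 = 16.08 → 16 kt.

16 kt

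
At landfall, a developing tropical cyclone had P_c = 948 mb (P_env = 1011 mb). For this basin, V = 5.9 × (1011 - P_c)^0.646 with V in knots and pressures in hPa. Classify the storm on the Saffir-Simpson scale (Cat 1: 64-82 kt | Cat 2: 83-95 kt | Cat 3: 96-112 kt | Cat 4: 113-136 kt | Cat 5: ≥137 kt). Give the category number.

ΔP = 1011 − 948 = 63 mb.
V ≈ 5.9 × 63^0.646 = 5.9 × 14.53 ≈ 86 kt.
86 kt falls in the Category 2 band.

2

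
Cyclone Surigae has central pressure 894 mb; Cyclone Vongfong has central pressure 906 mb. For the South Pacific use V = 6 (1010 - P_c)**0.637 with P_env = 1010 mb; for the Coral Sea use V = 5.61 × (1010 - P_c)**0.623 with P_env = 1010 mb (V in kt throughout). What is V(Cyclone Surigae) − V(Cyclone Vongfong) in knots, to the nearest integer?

23 kt

Cyclone Surigae: ΔP = 116; V ≈ 6 × 116^0.637 ≈ 123.94 kt.
Cyclone Vongfong: ΔP = 104; V ≈ 5.61 × 104^0.623 ≈ 101.29 kt.
Difference ≈ 123.94 − 101.29 = 22.65 → 23 kt.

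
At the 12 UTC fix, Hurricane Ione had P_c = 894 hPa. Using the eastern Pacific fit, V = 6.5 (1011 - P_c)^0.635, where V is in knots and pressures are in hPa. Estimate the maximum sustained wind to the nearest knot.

ΔP = 1011 − 894 = 117 hPa.
117^0.635 ≈ 20.573.
V ≈ 6.5 × 20.573 ≈ 133.7 kt.

134 kt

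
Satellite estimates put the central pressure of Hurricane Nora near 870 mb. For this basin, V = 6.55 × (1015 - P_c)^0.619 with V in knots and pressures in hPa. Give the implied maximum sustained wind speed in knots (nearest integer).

143 kt

ΔP = 1015 − 870 = 145 mb.
145^0.619 ≈ 21.771.
V ≈ 6.55 × 21.771 ≈ 142.6 kt.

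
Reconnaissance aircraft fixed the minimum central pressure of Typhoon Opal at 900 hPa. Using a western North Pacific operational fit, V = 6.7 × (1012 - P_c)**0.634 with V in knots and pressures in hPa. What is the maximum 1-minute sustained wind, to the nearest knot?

133 kt

ΔP = 1012 − 900 = 112 hPa.
112^0.634 ≈ 19.916.
V ≈ 6.7 × 19.916 ≈ 133.4 kt.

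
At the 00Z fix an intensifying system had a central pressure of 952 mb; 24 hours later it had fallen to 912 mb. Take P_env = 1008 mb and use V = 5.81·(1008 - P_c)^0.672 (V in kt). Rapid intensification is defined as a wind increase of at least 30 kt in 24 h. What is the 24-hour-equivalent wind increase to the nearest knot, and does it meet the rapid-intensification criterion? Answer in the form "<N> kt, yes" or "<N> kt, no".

V₁: ΔP = 56, V ≈ 5.81 × 56^0.672 ≈ 86.89 kt.
V₂: ΔP = 96, V ≈ 5.81 × 96^0.672 ≈ 124.81 kt.
ΔV over 24 h = 37.92 kt → 24 h equivalent = 37.92 × 24/24 ≈ 37.92 kt.
38 kt ≥ 30 kt ⇒ rapid intensification.

38 kt, yes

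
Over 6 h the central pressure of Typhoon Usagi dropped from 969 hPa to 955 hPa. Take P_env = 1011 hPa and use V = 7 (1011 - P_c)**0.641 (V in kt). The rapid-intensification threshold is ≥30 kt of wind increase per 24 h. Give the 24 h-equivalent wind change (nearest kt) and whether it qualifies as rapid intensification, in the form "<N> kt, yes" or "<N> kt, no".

62 kt, yes

V₁: ΔP = 42, V ≈ 7 × 42^0.641 ≈ 76.84 kt.
V₂: ΔP = 56, V ≈ 7 × 56^0.641 ≈ 92.40 kt.
ΔV over 6 h = 15.56 kt → 24 h equivalent = 15.56 × 24/6 ≈ 62.24 kt.
62 kt ≥ 30 kt ⇒ rapid intensification.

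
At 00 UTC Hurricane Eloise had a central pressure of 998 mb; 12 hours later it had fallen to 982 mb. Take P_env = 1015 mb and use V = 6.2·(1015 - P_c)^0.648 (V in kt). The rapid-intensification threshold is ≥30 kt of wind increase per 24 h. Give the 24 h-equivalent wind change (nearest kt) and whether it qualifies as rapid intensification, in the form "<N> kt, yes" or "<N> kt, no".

V₁: ΔP = 17, V ≈ 6.2 × 17^0.648 ≈ 38.88 kt.
V₂: ΔP = 33, V ≈ 6.2 × 33^0.648 ≈ 59.76 kt.
ΔV over 12 h = 20.88 kt → 24 h equivalent = 20.88 × 24/12 ≈ 41.76 kt.
42 kt ≥ 30 kt ⇒ rapid intensification.

42 kt, yes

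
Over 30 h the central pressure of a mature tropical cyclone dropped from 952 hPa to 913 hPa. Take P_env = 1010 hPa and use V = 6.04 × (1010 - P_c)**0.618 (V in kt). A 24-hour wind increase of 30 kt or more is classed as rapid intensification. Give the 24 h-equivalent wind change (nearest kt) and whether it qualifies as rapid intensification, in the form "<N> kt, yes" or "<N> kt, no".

V₁: ΔP = 58, V ≈ 6.04 × 58^0.618 ≈ 74.27 kt.
V₂: ΔP = 97, V ≈ 6.04 × 97^0.618 ≈ 102.06 kt.
ΔV over 30 h = 27.79 kt → 24 h equivalent = 27.79 × 24/30 ≈ 22.23 kt.
22 kt < 30 kt ⇒ not rapid intensification.

22 kt, no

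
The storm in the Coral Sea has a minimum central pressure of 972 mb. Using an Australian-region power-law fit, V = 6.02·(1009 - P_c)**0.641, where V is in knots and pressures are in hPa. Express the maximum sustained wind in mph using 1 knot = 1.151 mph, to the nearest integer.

ΔP = 1009 − 972 = 37 mb.
V ≈ 6.02 × 37^0.641 = 6.02 × 10.121 ≈ 60.928 kt.
60.928 × 1.151 ≈ 70.13 mph → 70 mph.

70 mph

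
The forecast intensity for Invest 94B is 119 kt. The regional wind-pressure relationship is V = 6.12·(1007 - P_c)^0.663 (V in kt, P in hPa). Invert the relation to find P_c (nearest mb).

ΔP = (V / 6.12)^(1/0.663) = (119/6.12)^1.508.
119/6.12 = 19.444; 19.444^1.508 ≈ 87.88 mb.
P_c = 1007 − 87.88 = 919.12 ≈ 919 mb.

919 mb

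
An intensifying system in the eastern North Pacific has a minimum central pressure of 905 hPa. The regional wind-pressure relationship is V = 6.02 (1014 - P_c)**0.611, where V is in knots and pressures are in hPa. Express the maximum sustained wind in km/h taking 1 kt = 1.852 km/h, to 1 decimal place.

ΔP = 1014 − 905 = 109 hPa.
V ≈ 6.02 × 109^0.611 = 6.02 × 17.574 ≈ 105.795 kt.
105.795 × 1.852 ≈ 195.93 km/h → 195.9 km/h.

195.9 km/h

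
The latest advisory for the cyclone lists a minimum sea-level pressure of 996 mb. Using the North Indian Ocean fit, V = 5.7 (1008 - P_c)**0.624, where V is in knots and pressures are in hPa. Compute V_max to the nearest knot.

ΔP = 1008 − 996 = 12 mb.
12^0.624 ≈ 4.714.
V ≈ 5.7 × 4.714 ≈ 26.9 kt.

27 kt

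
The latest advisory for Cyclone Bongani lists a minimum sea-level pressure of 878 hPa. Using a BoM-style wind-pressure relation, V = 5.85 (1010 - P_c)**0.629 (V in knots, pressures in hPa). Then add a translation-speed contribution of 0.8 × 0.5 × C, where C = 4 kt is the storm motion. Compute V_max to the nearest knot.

128 kt

ΔP = 1010 − 878 = 132 hPa.
132^0.629 ≈ 21.570.
V ≈ 5.85 × 21.570 ≈ 126.2 kt.
Translation term: 0.8 × 0.5 × 4 = 1.6 kt.
Corrected V ≈ 127.8 kt → 128 kt.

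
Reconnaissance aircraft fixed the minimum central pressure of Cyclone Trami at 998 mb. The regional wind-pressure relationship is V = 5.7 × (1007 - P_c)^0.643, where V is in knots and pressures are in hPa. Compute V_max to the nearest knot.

ΔP = 1007 − 998 = 9 mb.
9^0.643 ≈ 4.108.
V ≈ 5.7 × 4.108 ≈ 23.4 kt.

23 kt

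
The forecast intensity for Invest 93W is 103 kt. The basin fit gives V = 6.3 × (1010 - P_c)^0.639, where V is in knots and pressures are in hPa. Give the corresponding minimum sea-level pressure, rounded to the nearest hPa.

931 hPa

ΔP = (V / 6.3)^(1/0.639) = (103/6.3)^1.565.
103/6.3 = 16.349; 16.349^1.565 ≈ 79.26 hPa.
P_c = 1010 − 79.26 = 930.74 ≈ 931 hPa.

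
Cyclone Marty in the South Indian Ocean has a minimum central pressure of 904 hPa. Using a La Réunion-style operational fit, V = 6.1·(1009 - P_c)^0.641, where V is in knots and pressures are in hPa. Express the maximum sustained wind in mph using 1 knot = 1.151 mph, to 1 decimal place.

ΔP = 1009 − 904 = 105 hPa.
V ≈ 6.1 × 105^0.641 = 6.1 × 19.751 ≈ 120.479 kt.
120.479 × 1.151 ≈ 138.67 mph → 138.7 mph.

138.7 mph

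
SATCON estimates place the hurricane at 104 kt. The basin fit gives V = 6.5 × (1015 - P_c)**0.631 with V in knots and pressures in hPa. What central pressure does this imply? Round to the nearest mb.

ΔP = (V / 6.5)^(1/0.631) = (104/6.5)^1.585.
104/6.5 = 16.000; 16.000^1.585 ≈ 80.96 mb.
P_c = 1015 − 80.96 = 934.04 ≈ 934 mb.

934 mb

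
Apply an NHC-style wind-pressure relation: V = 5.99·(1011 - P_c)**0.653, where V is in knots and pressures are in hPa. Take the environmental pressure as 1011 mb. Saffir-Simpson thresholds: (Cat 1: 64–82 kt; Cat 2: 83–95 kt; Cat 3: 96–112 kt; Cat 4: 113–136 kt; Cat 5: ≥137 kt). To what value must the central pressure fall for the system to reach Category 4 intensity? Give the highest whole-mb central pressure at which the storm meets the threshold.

Category 4 begins at V = 113 kt.
Required ΔP = (113/5.99)^(1/0.653) = 18.865^1.531 ≈ 89.85 mb.
P_c ≤ 1011 − 89.85 = 921.15, so the highest integer P_c is 921 mb.

921 mb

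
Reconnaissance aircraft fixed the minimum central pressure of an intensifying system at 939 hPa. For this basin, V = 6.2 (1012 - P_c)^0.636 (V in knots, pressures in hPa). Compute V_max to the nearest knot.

95 kt

ΔP = 1012 − 939 = 73 hPa.
73^0.636 ≈ 15.313.
V ≈ 6.2 × 15.313 ≈ 94.9 kt.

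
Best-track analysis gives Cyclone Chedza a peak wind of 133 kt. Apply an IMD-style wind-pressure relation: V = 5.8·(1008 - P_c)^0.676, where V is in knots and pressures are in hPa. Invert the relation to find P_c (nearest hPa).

ΔP = (V / 5.8)^(1/0.676) = (133/5.8)^1.479.
133/5.8 = 22.931; 22.931^1.479 ≈ 102.91 hPa.
P_c = 1008 − 102.91 = 905.09 ≈ 905 hPa.

905 hPa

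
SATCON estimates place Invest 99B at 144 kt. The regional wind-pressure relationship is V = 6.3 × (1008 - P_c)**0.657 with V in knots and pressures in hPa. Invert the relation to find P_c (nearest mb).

891 mb

ΔP = (V / 6.3)^(1/0.657) = (144/6.3)^1.522.
144/6.3 = 22.857; 22.857^1.522 ≈ 117.09 mb.
P_c = 1008 − 117.09 = 890.91 ≈ 891 mb.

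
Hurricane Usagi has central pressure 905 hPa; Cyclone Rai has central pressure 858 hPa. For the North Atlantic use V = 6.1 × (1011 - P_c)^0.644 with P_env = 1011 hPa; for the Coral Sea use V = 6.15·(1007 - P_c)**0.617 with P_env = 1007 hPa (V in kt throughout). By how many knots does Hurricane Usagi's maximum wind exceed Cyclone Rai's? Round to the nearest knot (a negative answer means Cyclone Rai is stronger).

-12 kt

Hurricane Usagi: ΔP = 106; V ≈ 6.1 × 106^0.644 ≈ 122.92 kt.
Cyclone Rai: ΔP = 149; V ≈ 6.15 × 149^0.617 ≈ 134.81 kt.
Difference ≈ 122.92 − 134.81 = -11.89 → -12 kt.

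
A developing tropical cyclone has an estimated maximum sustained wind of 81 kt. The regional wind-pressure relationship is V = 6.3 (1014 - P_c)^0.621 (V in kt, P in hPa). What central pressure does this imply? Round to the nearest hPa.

953 hPa

ΔP = (V / 6.3)^(1/0.621) = (81/6.3)^1.610.
81/6.3 = 12.857; 12.857^1.610 ≈ 61.10 hPa.
P_c = 1014 − 61.10 = 952.90 ≈ 953 hPa.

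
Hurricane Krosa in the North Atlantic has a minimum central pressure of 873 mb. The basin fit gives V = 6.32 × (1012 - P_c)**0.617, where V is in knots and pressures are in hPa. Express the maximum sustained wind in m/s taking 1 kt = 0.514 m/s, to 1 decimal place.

68.2 m/s

ΔP = 1012 − 873 = 139 mb.
V ≈ 6.32 × 139^0.617 = 6.32 × 21.001 ≈ 132.726 kt.
132.726 × 0.514 ≈ 68.22 m/s → 68.2 m/s.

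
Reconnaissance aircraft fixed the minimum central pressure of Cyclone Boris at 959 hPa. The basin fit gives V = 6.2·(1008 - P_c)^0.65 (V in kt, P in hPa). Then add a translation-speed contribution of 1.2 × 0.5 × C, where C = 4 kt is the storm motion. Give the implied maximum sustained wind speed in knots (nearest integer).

ΔP = 1008 − 959 = 49 hPa.
49^0.65 ≈ 12.550.
V ≈ 6.2 × 12.550 ≈ 77.8 kt.
Translation term: 1.2 × 0.5 × 4 = 2.4 kt.
Corrected V ≈ 80.2 kt → 80 kt.

80 kt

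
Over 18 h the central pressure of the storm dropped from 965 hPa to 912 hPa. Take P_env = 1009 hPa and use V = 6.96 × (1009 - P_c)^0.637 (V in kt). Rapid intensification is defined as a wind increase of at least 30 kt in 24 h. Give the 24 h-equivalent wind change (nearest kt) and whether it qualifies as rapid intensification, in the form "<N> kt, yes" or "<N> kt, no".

68 kt, yes

V₁: ΔP = 44, V ≈ 6.96 × 44^0.637 ≈ 77.53 kt.
V₂: ΔP = 97, V ≈ 6.96 × 97^0.637 ≈ 128.29 kt.
ΔV over 18 h = 50.76 kt → 24 h equivalent = 50.76 × 24/18 ≈ 67.68 kt.
68 kt ≥ 30 kt ⇒ rapid intensification.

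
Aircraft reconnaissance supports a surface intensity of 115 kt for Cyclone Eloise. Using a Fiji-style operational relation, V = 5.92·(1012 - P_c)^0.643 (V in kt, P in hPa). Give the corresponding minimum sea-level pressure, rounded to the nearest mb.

ΔP = (V / 5.92)^(1/0.643) = (115/5.92)^1.555.
115/5.92 = 19.426; 19.426^1.555 ≈ 100.85 mb.
P_c = 1012 − 100.85 = 911.15 ≈ 911 mb.

911 mb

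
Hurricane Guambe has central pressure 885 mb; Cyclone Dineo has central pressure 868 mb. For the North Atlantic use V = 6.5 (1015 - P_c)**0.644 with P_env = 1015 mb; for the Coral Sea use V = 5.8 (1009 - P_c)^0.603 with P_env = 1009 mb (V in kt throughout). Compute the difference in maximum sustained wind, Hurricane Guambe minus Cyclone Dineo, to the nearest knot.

35 kt

Hurricane Guambe: ΔP = 130; V ≈ 6.5 × 130^0.644 ≈ 149.38 kt.
Cyclone Dineo: ΔP = 141; V ≈ 5.8 × 141^0.603 ≈ 114.66 kt.
Difference ≈ 149.38 − 114.66 = 34.72 → 35 kt.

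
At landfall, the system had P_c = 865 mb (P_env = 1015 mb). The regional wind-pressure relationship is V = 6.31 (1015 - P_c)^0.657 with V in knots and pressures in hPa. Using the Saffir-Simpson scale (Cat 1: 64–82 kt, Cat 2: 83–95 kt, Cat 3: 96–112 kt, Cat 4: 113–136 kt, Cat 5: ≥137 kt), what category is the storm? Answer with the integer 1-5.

ΔP = 1015 − 865 = 150 mb.
V ≈ 6.31 × 150^0.657 = 6.31 × 26.90 ≈ 170 kt.
170 kt falls in the Category 5 band.

5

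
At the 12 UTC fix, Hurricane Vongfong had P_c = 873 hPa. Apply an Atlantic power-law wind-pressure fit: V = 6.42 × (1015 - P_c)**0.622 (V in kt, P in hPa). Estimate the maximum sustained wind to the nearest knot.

140 kt

ΔP = 1015 − 873 = 142 hPa.
142^0.622 ≈ 21.813.
V ≈ 6.42 × 21.813 ≈ 140.0 kt.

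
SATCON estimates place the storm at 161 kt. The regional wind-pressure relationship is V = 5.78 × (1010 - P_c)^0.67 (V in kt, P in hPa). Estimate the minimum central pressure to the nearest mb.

867 mb

ΔP = (V / 5.78)^(1/0.67) = (161/5.78)^1.493.
161/5.78 = 27.855; 27.855^1.493 ≈ 143.40 mb.
P_c = 1010 − 143.40 = 866.60 ≈ 867 mb.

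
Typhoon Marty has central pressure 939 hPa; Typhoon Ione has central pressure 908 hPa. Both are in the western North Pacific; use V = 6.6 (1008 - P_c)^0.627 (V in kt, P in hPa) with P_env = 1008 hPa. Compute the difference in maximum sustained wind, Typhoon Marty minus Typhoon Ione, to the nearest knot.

Typhoon Marty: ΔP = 69; V ≈ 6.6 × 69^0.627 ≈ 93.86 kt.
Typhoon Ione: ΔP = 100; V ≈ 6.6 × 100^0.627 ≈ 118.45 kt.
Difference ≈ 93.86 − 118.45 = -24.59 → -25 kt.

-25 kt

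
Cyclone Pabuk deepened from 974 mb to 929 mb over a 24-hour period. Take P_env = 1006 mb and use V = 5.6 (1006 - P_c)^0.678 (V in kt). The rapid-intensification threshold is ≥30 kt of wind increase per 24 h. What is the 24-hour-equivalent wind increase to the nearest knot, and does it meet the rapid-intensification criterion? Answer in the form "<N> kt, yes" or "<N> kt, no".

V₁: ΔP = 32, V ≈ 5.6 × 32^0.678 ≈ 58.71 kt.
V₂: ΔP = 77, V ≈ 5.6 × 77^0.678 ≈ 106.47 kt.
ΔV over 24 h = 47.76 kt → 24 h equivalent = 47.76 × 24/24 ≈ 47.76 kt.
48 kt ≥ 30 kt ⇒ rapid intensification.

48 kt, yes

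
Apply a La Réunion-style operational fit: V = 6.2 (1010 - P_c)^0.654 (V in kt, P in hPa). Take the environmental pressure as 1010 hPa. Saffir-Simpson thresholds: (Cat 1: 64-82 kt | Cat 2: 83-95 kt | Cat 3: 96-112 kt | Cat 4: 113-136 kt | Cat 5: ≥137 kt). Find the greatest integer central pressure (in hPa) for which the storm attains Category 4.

925 hPa

Category 4 begins at V = 113 kt.
Required ΔP = (113/6.2)^(1/0.654) = 18.226^1.529 ≈ 84.66 hPa.
P_c ≤ 1010 − 84.66 = 925.34, so the highest integer P_c is 925 hPa.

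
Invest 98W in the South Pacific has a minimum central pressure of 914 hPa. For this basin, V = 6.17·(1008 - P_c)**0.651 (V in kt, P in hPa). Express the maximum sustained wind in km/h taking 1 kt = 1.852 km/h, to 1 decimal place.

ΔP = 1008 − 914 = 94 hPa.
V ≈ 6.17 × 94^0.651 = 6.17 × 19.253 ≈ 118.793 kt.
118.793 × 1.852 ≈ 220.00 km/h → 220.0 km/h.

220.0 km/h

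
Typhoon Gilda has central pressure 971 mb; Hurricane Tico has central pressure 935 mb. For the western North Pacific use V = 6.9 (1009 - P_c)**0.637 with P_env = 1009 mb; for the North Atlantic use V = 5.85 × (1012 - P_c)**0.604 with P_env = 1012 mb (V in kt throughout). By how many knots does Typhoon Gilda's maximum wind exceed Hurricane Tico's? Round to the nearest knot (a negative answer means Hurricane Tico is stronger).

-11 kt

Typhoon Gilda: ΔP = 38; V ≈ 6.9 × 38^0.637 ≈ 70.01 kt.
Hurricane Tico: ΔP = 77; V ≈ 5.85 × 77^0.604 ≈ 80.65 kt.
Difference ≈ 70.01 − 80.65 = -10.64 → -11 kt.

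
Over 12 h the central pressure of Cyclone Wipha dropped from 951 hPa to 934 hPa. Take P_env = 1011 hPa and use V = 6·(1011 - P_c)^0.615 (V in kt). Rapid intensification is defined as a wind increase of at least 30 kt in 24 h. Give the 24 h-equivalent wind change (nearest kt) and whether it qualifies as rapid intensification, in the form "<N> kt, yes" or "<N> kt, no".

25 kt, no

V₁: ΔP = 60, V ≈ 6 × 60^0.615 ≈ 74.42 kt.
V₂: ΔP = 77, V ≈ 6 × 77^0.615 ≈ 86.76 kt.
ΔV over 12 h = 12.34 kt → 24 h equivalent = 12.34 × 24/12 ≈ 24.68 kt.
25 kt < 30 kt ⇒ not rapid intensification.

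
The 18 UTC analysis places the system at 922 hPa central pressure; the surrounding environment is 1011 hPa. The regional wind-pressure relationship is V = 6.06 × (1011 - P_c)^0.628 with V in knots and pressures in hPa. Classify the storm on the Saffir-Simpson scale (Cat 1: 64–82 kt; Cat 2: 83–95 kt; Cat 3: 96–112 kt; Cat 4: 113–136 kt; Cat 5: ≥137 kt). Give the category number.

ΔP = 1011 − 922 = 89 hPa.
V ≈ 6.06 × 89^0.628 = 6.06 × 16.76 ≈ 102 kt.
102 kt falls in the Category 3 band.

3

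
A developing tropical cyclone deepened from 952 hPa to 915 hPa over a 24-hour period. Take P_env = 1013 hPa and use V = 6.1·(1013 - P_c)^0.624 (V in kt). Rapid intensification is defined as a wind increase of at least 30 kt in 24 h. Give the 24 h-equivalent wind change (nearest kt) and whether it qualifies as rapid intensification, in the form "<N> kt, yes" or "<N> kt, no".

27 kt, no

V₁: ΔP = 61, V ≈ 6.1 × 61^0.624 ≈ 79.32 kt.
V₂: ΔP = 98, V ≈ 6.1 × 98^0.624 ≈ 106.62 kt.
ΔV over 24 h = 27.30 kt → 24 h equivalent = 27.30 × 24/24 ≈ 27.30 kt.
27 kt < 30 kt ⇒ not rapid intensification.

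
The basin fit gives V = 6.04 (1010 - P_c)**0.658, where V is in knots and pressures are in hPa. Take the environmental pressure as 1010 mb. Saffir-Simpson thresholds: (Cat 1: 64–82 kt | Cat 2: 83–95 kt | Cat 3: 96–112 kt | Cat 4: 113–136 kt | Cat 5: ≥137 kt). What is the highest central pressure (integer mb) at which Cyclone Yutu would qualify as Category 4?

Category 4 begins at V = 113 kt.
Required ΔP = (113/6.04)^(1/0.658) = 18.709^1.520 ≈ 85.74 mb.
P_c ≤ 1010 − 85.74 = 924.26, so the highest integer P_c is 924 mb.

924 mb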